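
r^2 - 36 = (r - 6)*(r + 6)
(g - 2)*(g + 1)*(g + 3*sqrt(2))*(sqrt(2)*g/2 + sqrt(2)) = sqrt(2)*g^4/2 + sqrt(2)*g^3/2 + 3*g^3 - 2*sqrt(2)*g^2 + 3*g^2 - 12*g - 2*sqrt(2)*g - 12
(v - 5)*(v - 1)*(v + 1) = v^3 - 5*v^2 - v + 5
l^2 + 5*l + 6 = (l + 2)*(l + 3)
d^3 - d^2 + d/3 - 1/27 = (d - 1/3)^3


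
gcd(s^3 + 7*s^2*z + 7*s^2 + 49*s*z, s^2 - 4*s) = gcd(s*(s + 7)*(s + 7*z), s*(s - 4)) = s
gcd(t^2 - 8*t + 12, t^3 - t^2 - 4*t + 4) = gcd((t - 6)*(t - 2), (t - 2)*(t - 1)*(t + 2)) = t - 2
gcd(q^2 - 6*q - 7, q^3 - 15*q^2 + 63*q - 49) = q - 7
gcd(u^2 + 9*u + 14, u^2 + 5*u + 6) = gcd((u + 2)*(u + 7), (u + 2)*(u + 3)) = u + 2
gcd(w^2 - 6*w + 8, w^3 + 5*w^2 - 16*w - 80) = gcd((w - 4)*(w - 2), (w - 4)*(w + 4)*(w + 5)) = w - 4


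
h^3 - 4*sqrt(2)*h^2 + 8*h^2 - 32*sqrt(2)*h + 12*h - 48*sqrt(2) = (h + 2)*(h + 6)*(h - 4*sqrt(2))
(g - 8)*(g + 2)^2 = g^3 - 4*g^2 - 28*g - 32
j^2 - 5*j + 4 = (j - 4)*(j - 1)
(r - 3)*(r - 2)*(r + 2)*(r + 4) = r^4 + r^3 - 16*r^2 - 4*r + 48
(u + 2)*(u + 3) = u^2 + 5*u + 6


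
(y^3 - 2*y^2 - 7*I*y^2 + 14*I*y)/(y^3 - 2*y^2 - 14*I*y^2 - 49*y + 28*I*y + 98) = y/(y - 7*I)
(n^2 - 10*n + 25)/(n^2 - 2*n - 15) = (n - 5)/(n + 3)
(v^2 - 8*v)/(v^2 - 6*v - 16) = v/(v + 2)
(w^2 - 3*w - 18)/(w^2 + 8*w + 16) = (w^2 - 3*w - 18)/(w^2 + 8*w + 16)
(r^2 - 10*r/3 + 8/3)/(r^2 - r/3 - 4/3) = (r - 2)/(r + 1)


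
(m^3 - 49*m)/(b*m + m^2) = (m^2 - 49)/(b + m)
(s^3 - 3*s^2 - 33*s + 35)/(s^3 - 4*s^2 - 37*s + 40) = (s - 7)/(s - 8)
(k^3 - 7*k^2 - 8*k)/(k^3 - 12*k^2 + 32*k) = (k + 1)/(k - 4)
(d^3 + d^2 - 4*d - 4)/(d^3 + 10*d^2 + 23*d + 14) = (d - 2)/(d + 7)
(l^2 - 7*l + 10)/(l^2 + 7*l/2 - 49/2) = 2*(l^2 - 7*l + 10)/(2*l^2 + 7*l - 49)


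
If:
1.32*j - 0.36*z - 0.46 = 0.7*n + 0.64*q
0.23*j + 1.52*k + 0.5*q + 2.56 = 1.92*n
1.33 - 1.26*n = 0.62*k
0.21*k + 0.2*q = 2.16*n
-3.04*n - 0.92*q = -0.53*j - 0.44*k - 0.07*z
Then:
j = -16.80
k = 3.30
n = -0.57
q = -9.62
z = -44.68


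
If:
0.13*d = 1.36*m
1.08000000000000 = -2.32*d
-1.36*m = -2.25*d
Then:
No Solution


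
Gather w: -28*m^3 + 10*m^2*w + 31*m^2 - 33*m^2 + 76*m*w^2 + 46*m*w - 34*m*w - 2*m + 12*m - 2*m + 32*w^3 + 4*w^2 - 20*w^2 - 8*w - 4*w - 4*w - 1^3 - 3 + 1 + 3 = -28*m^3 - 2*m^2 + 8*m + 32*w^3 + w^2*(76*m - 16) + w*(10*m^2 + 12*m - 16)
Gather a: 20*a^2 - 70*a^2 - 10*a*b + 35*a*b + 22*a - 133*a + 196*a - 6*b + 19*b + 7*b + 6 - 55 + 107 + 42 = -50*a^2 + a*(25*b + 85) + 20*b + 100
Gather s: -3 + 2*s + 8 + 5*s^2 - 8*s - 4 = 5*s^2 - 6*s + 1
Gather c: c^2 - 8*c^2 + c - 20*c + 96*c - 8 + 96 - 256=-7*c^2 + 77*c - 168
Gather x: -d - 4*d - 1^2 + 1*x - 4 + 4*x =-5*d + 5*x - 5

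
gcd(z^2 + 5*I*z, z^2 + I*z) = z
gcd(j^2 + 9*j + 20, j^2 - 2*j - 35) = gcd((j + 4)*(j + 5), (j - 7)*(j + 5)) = j + 5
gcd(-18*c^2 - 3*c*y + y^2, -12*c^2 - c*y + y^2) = 3*c + y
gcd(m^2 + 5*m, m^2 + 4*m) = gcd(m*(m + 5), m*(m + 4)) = m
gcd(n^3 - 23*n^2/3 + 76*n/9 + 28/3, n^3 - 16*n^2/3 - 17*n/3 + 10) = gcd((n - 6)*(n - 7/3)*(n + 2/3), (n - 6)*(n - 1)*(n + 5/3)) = n - 6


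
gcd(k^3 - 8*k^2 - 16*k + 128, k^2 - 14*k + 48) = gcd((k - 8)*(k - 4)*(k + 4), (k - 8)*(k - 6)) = k - 8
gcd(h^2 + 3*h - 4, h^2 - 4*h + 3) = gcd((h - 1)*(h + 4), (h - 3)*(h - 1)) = h - 1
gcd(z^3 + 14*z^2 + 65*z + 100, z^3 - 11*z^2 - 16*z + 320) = z + 5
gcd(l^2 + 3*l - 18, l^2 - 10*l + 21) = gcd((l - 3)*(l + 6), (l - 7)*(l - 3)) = l - 3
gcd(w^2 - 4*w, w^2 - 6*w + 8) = w - 4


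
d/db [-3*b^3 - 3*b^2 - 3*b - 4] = -9*b^2 - 6*b - 3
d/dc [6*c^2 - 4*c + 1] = 12*c - 4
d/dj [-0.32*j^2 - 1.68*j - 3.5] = -0.64*j - 1.68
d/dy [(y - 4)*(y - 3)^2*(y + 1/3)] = 4*y^3 - 29*y^2 + 178*y/3 - 25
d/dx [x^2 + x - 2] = 2*x + 1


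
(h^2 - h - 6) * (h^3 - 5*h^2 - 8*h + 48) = h^5 - 6*h^4 - 9*h^3 + 86*h^2 - 288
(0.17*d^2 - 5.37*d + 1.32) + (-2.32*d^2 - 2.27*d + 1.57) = -2.15*d^2 - 7.64*d + 2.89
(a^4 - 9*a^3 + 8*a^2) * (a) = a^5 - 9*a^4 + 8*a^3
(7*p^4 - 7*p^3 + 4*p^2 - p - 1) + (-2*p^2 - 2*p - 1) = 7*p^4 - 7*p^3 + 2*p^2 - 3*p - 2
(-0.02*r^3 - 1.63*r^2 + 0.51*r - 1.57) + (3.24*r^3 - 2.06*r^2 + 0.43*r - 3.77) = 3.22*r^3 - 3.69*r^2 + 0.94*r - 5.34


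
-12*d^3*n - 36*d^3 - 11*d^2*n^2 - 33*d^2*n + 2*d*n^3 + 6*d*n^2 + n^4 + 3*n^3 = (-3*d + n)*(d + n)*(4*d + n)*(n + 3)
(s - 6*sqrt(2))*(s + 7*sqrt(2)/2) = s^2 - 5*sqrt(2)*s/2 - 42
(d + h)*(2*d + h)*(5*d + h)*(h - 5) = 10*d^3*h - 50*d^3 + 17*d^2*h^2 - 85*d^2*h + 8*d*h^3 - 40*d*h^2 + h^4 - 5*h^3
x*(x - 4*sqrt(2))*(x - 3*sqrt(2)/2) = x^3 - 11*sqrt(2)*x^2/2 + 12*x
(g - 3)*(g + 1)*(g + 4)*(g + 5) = g^4 + 7*g^3 - g^2 - 67*g - 60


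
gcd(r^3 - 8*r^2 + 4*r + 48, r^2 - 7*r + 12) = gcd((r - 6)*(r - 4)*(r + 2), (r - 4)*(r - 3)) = r - 4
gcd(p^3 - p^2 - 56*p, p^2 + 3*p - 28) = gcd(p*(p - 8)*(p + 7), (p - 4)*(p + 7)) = p + 7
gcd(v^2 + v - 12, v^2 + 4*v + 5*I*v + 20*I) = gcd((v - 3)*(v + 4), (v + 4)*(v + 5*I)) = v + 4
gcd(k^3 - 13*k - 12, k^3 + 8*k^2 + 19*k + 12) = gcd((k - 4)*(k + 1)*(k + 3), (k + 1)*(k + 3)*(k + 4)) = k^2 + 4*k + 3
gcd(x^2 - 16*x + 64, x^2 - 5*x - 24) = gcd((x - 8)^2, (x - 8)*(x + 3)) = x - 8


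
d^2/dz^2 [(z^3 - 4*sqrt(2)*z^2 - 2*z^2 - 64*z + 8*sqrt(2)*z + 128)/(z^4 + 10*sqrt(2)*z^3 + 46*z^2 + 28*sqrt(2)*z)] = 2*(z^9 - 12*sqrt(2)*z^8 - 6*z^8 - 762*z^7 - 12*sqrt(2)*z^7 - 6392*sqrt(2)*z^6 + 2252*z^6 - 47568*z^5 + 25440*sqrt(2)*z^5 - 76224*sqrt(2)*z^4 + 230688*z^4 - 87712*z^3 + 493232*sqrt(2)*z^3 + 1027584*z^2 + 494592*sqrt(2)*z + 200704)/(z^3*(z^9 + 30*sqrt(2)*z^8 + 738*z^7 + 4844*sqrt(2)*z^6 + 37308*z^5 + 88008*sqrt(2)*z^4 + 256600*z^3 + 224784*sqrt(2)*z^2 + 216384*z + 43904*sqrt(2)))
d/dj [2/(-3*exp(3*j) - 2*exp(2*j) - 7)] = (18*exp(j) + 8)*exp(2*j)/(3*exp(3*j) + 2*exp(2*j) + 7)^2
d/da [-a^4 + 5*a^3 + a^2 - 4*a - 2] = -4*a^3 + 15*a^2 + 2*a - 4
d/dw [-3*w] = -3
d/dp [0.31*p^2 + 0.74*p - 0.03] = 0.62*p + 0.74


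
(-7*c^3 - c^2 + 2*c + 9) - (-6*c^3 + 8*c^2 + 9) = -c^3 - 9*c^2 + 2*c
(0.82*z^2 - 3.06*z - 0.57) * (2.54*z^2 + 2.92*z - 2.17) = 2.0828*z^4 - 5.378*z^3 - 12.1624*z^2 + 4.9758*z + 1.2369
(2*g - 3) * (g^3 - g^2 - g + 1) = 2*g^4 - 5*g^3 + g^2 + 5*g - 3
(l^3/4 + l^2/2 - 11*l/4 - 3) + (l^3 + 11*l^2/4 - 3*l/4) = 5*l^3/4 + 13*l^2/4 - 7*l/2 - 3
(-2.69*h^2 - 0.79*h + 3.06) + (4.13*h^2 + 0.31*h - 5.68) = 1.44*h^2 - 0.48*h - 2.62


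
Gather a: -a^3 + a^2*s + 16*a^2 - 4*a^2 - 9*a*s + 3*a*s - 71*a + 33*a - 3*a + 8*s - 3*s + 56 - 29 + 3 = -a^3 + a^2*(s + 12) + a*(-6*s - 41) + 5*s + 30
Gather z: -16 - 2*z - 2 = -2*z - 18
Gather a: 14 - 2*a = 14 - 2*a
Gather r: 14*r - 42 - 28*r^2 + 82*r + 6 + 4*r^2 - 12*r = -24*r^2 + 84*r - 36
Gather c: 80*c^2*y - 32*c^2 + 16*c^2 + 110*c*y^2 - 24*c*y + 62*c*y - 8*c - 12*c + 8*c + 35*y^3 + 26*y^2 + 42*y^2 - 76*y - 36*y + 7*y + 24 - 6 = c^2*(80*y - 16) + c*(110*y^2 + 38*y - 12) + 35*y^3 + 68*y^2 - 105*y + 18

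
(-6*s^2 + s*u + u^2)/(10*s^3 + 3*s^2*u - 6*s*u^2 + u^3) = (-3*s - u)/(5*s^2 + 4*s*u - u^2)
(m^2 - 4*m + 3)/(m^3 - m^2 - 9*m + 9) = 1/(m + 3)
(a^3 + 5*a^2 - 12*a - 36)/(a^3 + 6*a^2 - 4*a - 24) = (a - 3)/(a - 2)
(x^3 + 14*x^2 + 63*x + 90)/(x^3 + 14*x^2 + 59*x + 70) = (x^2 + 9*x + 18)/(x^2 + 9*x + 14)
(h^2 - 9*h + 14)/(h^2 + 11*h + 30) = (h^2 - 9*h + 14)/(h^2 + 11*h + 30)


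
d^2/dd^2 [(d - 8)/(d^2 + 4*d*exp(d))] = 2*(-d*(d + 4*exp(d))*(4*d*exp(d) + 2*d + (d - 8)*(2*d*exp(d) + 4*exp(d) + 1) + 4*exp(d)) + 4*(d - 8)*(2*d*exp(d) + d + 2*exp(d))^2)/(d^3*(d + 4*exp(d))^3)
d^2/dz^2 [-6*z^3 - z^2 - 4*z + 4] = -36*z - 2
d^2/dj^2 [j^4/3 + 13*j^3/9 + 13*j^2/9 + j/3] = 4*j^2 + 26*j/3 + 26/9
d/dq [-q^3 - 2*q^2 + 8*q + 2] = -3*q^2 - 4*q + 8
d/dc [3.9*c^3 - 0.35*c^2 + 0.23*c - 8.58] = 11.7*c^2 - 0.7*c + 0.23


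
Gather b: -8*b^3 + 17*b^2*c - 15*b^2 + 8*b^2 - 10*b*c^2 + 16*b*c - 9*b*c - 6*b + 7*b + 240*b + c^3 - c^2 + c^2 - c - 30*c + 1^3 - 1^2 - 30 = -8*b^3 + b^2*(17*c - 7) + b*(-10*c^2 + 7*c + 241) + c^3 - 31*c - 30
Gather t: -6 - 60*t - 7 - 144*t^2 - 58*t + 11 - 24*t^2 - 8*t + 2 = -168*t^2 - 126*t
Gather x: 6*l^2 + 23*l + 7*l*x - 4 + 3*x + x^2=6*l^2 + 23*l + x^2 + x*(7*l + 3) - 4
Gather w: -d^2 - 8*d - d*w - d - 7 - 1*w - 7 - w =-d^2 - 9*d + w*(-d - 2) - 14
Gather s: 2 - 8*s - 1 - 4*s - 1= -12*s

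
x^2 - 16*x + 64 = (x - 8)^2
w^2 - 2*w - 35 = (w - 7)*(w + 5)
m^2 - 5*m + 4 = (m - 4)*(m - 1)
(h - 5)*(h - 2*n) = h^2 - 2*h*n - 5*h + 10*n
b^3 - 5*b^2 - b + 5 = (b - 5)*(b - 1)*(b + 1)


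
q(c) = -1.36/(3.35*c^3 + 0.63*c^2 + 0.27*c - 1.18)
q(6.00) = -0.00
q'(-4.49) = 0.00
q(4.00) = -0.01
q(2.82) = -0.02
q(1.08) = -0.33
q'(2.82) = 0.02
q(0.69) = -3.34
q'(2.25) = 0.04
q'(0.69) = 48.70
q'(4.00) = 0.00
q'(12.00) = 0.00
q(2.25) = -0.03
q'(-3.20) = 0.01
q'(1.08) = 1.10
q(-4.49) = 0.00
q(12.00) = -0.00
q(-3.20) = 0.01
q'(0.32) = 2.74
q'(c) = -1.36*(-10.05*c^2 - 1.26*c - 0.27)/(3.35*c^3 + 0.63*c^2 + 0.27*c - 1.18)^2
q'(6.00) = 0.00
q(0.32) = 1.48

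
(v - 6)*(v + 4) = v^2 - 2*v - 24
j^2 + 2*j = j*(j + 2)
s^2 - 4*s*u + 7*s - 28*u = (s + 7)*(s - 4*u)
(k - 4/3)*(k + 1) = k^2 - k/3 - 4/3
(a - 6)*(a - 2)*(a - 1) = a^3 - 9*a^2 + 20*a - 12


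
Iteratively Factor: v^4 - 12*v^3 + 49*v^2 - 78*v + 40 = (v - 1)*(v^3 - 11*v^2 + 38*v - 40) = (v - 4)*(v - 1)*(v^2 - 7*v + 10) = (v - 5)*(v - 4)*(v - 1)*(v - 2)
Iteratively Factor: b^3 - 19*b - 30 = (b + 3)*(b^2 - 3*b - 10) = (b - 5)*(b + 3)*(b + 2)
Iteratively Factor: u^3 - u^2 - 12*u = (u - 4)*(u^2 + 3*u) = u*(u - 4)*(u + 3)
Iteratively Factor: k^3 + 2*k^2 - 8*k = (k)*(k^2 + 2*k - 8) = k*(k - 2)*(k + 4)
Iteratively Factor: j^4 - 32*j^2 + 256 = (j - 4)*(j^3 + 4*j^2 - 16*j - 64) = (j - 4)*(j + 4)*(j^2 - 16) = (j - 4)*(j + 4)^2*(j - 4)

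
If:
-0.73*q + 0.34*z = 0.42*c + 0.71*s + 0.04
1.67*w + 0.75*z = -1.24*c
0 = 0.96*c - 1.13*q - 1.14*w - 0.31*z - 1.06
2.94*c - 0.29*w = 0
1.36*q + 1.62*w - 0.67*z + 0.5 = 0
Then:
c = 0.03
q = -1.01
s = 0.66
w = 0.27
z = -0.65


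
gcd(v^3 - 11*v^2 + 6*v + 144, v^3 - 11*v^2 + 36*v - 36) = v - 6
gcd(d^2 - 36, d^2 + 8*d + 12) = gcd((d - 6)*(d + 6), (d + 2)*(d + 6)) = d + 6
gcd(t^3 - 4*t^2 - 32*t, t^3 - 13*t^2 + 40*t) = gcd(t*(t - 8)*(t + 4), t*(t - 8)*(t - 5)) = t^2 - 8*t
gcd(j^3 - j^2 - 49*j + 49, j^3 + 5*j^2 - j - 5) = j - 1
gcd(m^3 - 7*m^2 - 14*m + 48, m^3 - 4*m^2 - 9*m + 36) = m + 3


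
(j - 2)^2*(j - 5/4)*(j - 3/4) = j^4 - 6*j^3 + 207*j^2/16 - 47*j/4 + 15/4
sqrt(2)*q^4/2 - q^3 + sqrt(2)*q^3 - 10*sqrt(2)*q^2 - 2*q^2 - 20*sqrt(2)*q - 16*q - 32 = (q - 4*sqrt(2))*(q + sqrt(2))*(q + 2*sqrt(2))*(sqrt(2)*q/2 + sqrt(2))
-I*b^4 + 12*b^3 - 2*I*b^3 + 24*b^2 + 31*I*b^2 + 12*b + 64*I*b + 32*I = (b + 1)*(b + 4*I)*(b + 8*I)*(-I*b - I)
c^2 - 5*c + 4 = (c - 4)*(c - 1)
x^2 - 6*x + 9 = (x - 3)^2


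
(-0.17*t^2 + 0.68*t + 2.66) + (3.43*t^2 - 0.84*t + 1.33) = 3.26*t^2 - 0.16*t + 3.99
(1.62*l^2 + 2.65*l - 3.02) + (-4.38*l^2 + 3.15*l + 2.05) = -2.76*l^2 + 5.8*l - 0.97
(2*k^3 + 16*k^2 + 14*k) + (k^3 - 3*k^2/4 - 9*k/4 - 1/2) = 3*k^3 + 61*k^2/4 + 47*k/4 - 1/2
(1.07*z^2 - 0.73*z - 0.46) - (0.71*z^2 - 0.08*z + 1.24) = 0.36*z^2 - 0.65*z - 1.7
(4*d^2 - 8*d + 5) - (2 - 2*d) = 4*d^2 - 6*d + 3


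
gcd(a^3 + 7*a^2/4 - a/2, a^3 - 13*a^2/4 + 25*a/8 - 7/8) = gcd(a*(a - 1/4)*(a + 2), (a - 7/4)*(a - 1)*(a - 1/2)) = 1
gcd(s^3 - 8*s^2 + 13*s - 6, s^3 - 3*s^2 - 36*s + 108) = s - 6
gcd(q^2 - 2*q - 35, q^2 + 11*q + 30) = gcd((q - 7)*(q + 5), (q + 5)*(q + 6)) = q + 5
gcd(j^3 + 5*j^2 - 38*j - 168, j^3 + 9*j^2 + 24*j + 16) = j + 4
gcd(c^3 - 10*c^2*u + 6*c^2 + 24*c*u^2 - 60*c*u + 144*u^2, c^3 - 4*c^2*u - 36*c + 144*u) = -c^2 + 4*c*u - 6*c + 24*u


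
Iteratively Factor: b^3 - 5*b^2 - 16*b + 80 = (b - 4)*(b^2 - b - 20) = (b - 5)*(b - 4)*(b + 4)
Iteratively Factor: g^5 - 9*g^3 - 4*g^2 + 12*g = (g + 2)*(g^4 - 2*g^3 - 5*g^2 + 6*g) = (g - 1)*(g + 2)*(g^3 - g^2 - 6*g) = (g - 1)*(g + 2)^2*(g^2 - 3*g) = (g - 3)*(g - 1)*(g + 2)^2*(g)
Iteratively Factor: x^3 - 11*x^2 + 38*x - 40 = (x - 5)*(x^2 - 6*x + 8) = (x - 5)*(x - 2)*(x - 4)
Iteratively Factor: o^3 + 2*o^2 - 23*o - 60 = (o + 3)*(o^2 - o - 20) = (o + 3)*(o + 4)*(o - 5)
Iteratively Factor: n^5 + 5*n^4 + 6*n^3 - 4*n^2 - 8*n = (n)*(n^4 + 5*n^3 + 6*n^2 - 4*n - 8) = n*(n + 2)*(n^3 + 3*n^2 - 4) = n*(n + 2)^2*(n^2 + n - 2) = n*(n + 2)^3*(n - 1)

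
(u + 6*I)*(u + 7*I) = u^2 + 13*I*u - 42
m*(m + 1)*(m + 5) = m^3 + 6*m^2 + 5*m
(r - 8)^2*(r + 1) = r^3 - 15*r^2 + 48*r + 64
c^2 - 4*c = c*(c - 4)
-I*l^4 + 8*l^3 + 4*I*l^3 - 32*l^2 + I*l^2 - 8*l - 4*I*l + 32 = (l - 4)*(l + 1)*(l + 8*I)*(-I*l + I)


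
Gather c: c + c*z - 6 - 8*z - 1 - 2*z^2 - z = c*(z + 1) - 2*z^2 - 9*z - 7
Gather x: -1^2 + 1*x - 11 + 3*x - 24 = 4*x - 36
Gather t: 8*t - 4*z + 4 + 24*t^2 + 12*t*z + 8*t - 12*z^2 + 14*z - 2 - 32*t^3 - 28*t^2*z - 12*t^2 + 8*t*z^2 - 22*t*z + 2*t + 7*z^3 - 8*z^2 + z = -32*t^3 + t^2*(12 - 28*z) + t*(8*z^2 - 10*z + 18) + 7*z^3 - 20*z^2 + 11*z + 2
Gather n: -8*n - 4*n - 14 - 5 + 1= -12*n - 18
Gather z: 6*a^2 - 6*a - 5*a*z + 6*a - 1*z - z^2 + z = 6*a^2 - 5*a*z - z^2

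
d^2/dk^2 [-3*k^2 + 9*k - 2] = -6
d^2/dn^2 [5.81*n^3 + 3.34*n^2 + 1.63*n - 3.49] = 34.86*n + 6.68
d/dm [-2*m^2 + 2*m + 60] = 2 - 4*m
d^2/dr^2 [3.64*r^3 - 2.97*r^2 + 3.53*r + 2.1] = 21.84*r - 5.94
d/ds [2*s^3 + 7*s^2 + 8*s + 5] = 6*s^2 + 14*s + 8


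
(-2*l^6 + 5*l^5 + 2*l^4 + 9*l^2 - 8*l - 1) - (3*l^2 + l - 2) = -2*l^6 + 5*l^5 + 2*l^4 + 6*l^2 - 9*l + 1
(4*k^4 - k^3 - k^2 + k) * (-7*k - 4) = -28*k^5 - 9*k^4 + 11*k^3 - 3*k^2 - 4*k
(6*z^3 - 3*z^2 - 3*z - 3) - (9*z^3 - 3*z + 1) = -3*z^3 - 3*z^2 - 4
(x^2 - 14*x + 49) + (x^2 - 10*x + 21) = 2*x^2 - 24*x + 70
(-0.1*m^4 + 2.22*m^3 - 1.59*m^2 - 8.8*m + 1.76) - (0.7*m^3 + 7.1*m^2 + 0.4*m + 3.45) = -0.1*m^4 + 1.52*m^3 - 8.69*m^2 - 9.2*m - 1.69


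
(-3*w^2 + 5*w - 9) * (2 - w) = 3*w^3 - 11*w^2 + 19*w - 18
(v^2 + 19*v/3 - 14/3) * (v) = v^3 + 19*v^2/3 - 14*v/3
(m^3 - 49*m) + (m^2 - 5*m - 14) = m^3 + m^2 - 54*m - 14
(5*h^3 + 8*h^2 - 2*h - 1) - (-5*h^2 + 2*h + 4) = 5*h^3 + 13*h^2 - 4*h - 5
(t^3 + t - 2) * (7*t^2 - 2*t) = 7*t^5 - 2*t^4 + 7*t^3 - 16*t^2 + 4*t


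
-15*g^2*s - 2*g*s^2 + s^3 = s*(-5*g + s)*(3*g + s)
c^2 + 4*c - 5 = (c - 1)*(c + 5)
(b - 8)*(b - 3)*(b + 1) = b^3 - 10*b^2 + 13*b + 24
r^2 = r^2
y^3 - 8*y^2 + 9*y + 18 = (y - 6)*(y - 3)*(y + 1)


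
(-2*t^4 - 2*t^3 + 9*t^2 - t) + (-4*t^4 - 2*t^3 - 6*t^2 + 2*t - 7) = -6*t^4 - 4*t^3 + 3*t^2 + t - 7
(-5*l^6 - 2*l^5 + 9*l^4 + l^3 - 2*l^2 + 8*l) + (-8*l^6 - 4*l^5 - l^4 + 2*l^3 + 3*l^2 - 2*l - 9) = -13*l^6 - 6*l^5 + 8*l^4 + 3*l^3 + l^2 + 6*l - 9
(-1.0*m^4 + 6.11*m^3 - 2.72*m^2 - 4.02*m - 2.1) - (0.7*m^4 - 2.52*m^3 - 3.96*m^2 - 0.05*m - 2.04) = -1.7*m^4 + 8.63*m^3 + 1.24*m^2 - 3.97*m - 0.0600000000000001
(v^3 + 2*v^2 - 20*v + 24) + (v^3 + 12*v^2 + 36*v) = 2*v^3 + 14*v^2 + 16*v + 24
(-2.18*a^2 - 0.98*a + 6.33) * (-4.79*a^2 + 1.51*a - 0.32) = 10.4422*a^4 + 1.4024*a^3 - 31.1029*a^2 + 9.8719*a - 2.0256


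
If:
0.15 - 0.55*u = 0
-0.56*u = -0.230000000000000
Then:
No Solution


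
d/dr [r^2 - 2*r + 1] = 2*r - 2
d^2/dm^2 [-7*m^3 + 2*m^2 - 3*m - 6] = 4 - 42*m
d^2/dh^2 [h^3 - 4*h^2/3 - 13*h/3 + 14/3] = 6*h - 8/3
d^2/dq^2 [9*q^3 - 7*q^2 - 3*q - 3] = 54*q - 14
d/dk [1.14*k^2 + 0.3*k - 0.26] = 2.28*k + 0.3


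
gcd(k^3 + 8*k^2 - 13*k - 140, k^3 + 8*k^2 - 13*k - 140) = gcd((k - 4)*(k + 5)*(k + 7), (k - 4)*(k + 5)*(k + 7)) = k^3 + 8*k^2 - 13*k - 140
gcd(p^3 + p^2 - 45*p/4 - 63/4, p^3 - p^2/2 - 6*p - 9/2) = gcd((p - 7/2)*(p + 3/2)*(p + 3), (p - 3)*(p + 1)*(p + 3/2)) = p + 3/2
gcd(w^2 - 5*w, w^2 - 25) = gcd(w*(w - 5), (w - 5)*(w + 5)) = w - 5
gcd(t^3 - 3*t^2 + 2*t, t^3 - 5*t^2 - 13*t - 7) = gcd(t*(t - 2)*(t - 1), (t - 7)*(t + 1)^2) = 1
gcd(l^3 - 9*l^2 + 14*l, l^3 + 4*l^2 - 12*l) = l^2 - 2*l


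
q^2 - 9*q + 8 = (q - 8)*(q - 1)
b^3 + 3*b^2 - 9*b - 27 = (b - 3)*(b + 3)^2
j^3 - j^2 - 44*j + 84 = (j - 6)*(j - 2)*(j + 7)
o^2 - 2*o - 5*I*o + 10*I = (o - 2)*(o - 5*I)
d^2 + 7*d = d*(d + 7)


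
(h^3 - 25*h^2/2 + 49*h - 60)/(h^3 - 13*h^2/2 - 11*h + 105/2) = (h^2 - 10*h + 24)/(h^2 - 4*h - 21)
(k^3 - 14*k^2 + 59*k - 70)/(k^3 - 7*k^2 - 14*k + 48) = (k^2 - 12*k + 35)/(k^2 - 5*k - 24)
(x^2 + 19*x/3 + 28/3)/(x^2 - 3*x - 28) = (x + 7/3)/(x - 7)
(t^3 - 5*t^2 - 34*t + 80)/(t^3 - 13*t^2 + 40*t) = (t^2 + 3*t - 10)/(t*(t - 5))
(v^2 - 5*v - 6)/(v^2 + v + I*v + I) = (v - 6)/(v + I)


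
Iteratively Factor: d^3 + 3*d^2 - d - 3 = (d - 1)*(d^2 + 4*d + 3) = (d - 1)*(d + 1)*(d + 3)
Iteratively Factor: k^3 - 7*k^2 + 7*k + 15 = (k - 3)*(k^2 - 4*k - 5) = (k - 3)*(k + 1)*(k - 5)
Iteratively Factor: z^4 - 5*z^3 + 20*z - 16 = (z - 1)*(z^3 - 4*z^2 - 4*z + 16) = (z - 4)*(z - 1)*(z^2 - 4) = (z - 4)*(z - 2)*(z - 1)*(z + 2)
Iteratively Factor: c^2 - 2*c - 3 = (c - 3)*(c + 1)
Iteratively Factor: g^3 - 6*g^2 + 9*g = (g - 3)*(g^2 - 3*g) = (g - 3)^2*(g)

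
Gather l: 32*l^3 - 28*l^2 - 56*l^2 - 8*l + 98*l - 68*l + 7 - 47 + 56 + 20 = 32*l^3 - 84*l^2 + 22*l + 36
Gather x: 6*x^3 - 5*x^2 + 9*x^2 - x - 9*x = 6*x^3 + 4*x^2 - 10*x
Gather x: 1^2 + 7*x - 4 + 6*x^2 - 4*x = 6*x^2 + 3*x - 3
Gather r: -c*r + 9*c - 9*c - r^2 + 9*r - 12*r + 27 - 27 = -r^2 + r*(-c - 3)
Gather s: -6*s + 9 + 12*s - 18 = 6*s - 9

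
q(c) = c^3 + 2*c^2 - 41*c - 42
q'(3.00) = -2.00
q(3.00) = -120.00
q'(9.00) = 238.00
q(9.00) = 480.00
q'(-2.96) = -26.56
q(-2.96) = 70.95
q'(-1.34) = -40.97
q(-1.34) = 14.13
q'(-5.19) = 19.05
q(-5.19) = 84.86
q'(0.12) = -40.48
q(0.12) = -46.89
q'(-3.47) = -18.76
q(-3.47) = 82.57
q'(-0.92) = -42.14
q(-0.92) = -3.37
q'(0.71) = -36.65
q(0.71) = -69.74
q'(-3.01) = -25.86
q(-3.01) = 72.26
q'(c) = 3*c^2 + 4*c - 41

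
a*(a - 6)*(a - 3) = a^3 - 9*a^2 + 18*a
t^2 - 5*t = t*(t - 5)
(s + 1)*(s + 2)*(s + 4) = s^3 + 7*s^2 + 14*s + 8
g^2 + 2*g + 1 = (g + 1)^2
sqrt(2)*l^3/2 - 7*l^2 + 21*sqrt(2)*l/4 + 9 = (l - 6*sqrt(2))*(l - 3*sqrt(2)/2)*(sqrt(2)*l/2 + 1/2)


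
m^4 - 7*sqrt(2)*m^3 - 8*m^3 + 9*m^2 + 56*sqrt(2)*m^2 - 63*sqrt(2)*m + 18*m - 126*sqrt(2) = (m - 6)*(m - 3)*(m + 1)*(m - 7*sqrt(2))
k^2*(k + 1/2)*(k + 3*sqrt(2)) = k^4 + k^3/2 + 3*sqrt(2)*k^3 + 3*sqrt(2)*k^2/2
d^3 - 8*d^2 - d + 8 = (d - 8)*(d - 1)*(d + 1)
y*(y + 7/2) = y^2 + 7*y/2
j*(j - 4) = j^2 - 4*j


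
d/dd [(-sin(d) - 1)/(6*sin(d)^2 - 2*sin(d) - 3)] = (6*sin(d)^2 + 12*sin(d) + 1)*cos(d)/(2*sin(d) + 3*cos(2*d))^2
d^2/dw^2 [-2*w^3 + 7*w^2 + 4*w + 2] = 14 - 12*w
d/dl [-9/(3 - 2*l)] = -18/(2*l - 3)^2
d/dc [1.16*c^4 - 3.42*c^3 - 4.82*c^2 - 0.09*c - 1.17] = 4.64*c^3 - 10.26*c^2 - 9.64*c - 0.09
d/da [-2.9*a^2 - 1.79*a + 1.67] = -5.8*a - 1.79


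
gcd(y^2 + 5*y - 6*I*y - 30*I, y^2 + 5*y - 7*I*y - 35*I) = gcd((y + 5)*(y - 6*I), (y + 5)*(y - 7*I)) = y + 5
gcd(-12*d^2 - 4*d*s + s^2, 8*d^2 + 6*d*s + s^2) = 2*d + s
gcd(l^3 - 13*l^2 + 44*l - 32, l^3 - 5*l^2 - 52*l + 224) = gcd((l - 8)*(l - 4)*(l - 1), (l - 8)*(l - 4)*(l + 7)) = l^2 - 12*l + 32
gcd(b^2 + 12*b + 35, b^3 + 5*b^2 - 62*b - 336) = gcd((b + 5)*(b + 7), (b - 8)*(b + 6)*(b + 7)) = b + 7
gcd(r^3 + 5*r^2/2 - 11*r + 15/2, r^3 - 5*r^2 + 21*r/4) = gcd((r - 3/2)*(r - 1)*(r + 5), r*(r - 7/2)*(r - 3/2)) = r - 3/2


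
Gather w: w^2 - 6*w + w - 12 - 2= w^2 - 5*w - 14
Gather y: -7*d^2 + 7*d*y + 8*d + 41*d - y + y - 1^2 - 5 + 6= -7*d^2 + 7*d*y + 49*d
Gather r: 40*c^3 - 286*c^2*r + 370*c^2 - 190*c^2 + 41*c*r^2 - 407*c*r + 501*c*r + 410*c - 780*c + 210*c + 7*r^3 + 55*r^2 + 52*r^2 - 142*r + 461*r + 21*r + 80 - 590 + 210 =40*c^3 + 180*c^2 - 160*c + 7*r^3 + r^2*(41*c + 107) + r*(-286*c^2 + 94*c + 340) - 300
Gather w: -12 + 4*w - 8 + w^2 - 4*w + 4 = w^2 - 16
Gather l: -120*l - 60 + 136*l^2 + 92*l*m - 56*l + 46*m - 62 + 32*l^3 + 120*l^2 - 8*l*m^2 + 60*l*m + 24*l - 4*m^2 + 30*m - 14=32*l^3 + 256*l^2 + l*(-8*m^2 + 152*m - 152) - 4*m^2 + 76*m - 136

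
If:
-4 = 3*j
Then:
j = -4/3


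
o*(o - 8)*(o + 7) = o^3 - o^2 - 56*o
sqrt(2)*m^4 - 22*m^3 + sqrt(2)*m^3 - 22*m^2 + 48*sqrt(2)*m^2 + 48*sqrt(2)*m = m*(m - 8*sqrt(2))*(m - 3*sqrt(2))*(sqrt(2)*m + sqrt(2))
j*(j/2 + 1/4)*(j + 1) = j^3/2 + 3*j^2/4 + j/4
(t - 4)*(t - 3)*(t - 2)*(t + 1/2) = t^4 - 17*t^3/2 + 43*t^2/2 - 11*t - 12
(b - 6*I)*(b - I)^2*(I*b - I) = I*b^4 + 8*b^3 - I*b^3 - 8*b^2 - 13*I*b^2 - 6*b + 13*I*b + 6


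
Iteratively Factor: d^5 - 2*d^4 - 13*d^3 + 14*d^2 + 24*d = (d - 2)*(d^4 - 13*d^2 - 12*d) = (d - 4)*(d - 2)*(d^3 + 4*d^2 + 3*d) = (d - 4)*(d - 2)*(d + 1)*(d^2 + 3*d) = (d - 4)*(d - 2)*(d + 1)*(d + 3)*(d)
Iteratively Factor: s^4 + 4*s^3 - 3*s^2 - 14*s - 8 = (s + 1)*(s^3 + 3*s^2 - 6*s - 8) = (s + 1)^2*(s^2 + 2*s - 8) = (s - 2)*(s + 1)^2*(s + 4)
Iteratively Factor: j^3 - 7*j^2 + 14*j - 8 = (j - 4)*(j^2 - 3*j + 2) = (j - 4)*(j - 1)*(j - 2)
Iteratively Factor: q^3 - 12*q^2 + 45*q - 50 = (q - 5)*(q^2 - 7*q + 10) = (q - 5)*(q - 2)*(q - 5)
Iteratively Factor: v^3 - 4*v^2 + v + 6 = (v + 1)*(v^2 - 5*v + 6) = (v - 3)*(v + 1)*(v - 2)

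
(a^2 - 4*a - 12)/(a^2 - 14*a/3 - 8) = 3*(a + 2)/(3*a + 4)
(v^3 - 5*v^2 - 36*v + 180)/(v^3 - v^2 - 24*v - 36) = (v^2 + v - 30)/(v^2 + 5*v + 6)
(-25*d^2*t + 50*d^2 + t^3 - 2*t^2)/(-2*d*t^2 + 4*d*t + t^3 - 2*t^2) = (-25*d^2 + t^2)/(t*(-2*d + t))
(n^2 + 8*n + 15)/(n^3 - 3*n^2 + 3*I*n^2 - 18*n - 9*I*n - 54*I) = (n + 5)/(n^2 + 3*n*(-2 + I) - 18*I)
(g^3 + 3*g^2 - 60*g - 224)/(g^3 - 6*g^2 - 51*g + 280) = (g + 4)/(g - 5)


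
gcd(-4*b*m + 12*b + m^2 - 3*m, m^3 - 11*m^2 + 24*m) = m - 3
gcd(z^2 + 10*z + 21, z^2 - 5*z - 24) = z + 3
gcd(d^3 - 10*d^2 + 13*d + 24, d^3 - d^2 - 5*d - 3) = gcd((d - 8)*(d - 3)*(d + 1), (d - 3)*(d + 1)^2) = d^2 - 2*d - 3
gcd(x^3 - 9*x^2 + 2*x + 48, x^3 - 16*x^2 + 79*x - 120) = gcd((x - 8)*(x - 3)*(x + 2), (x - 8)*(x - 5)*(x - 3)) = x^2 - 11*x + 24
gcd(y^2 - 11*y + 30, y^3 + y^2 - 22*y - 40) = y - 5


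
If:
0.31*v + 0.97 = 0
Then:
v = -3.13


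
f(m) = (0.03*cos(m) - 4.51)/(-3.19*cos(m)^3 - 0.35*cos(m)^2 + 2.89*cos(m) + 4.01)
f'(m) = (0.03*cos(m) - 4.51)*(-9.57*sin(m)*cos(m)^2 - 0.7*sin(m)*cos(m) + 2.89*sin(m))/(-3.19*cos(m)^3 - 0.35*cos(m)^2 + 2.89*cos(m) + 4.01)^2 - 0.03*sin(m)/(-3.19*cos(m)^3 - 0.35*cos(m)^2 + 2.89*cos(m) + 4.01) = (-0.1914*cos(m)^3 + 43.1502*cos(m)^2 + 3.157*cos(m) - 13.1542)*sin(m)/(10.1761*cos(m)^6 + 2.233*cos(m)^5 - 18.3157*cos(m)^4 - 27.6068*cos(m)^3 + 5.5451*cos(m)^2 + 23.1778*cos(m) + 16.0801)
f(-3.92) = -1.55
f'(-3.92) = 0.54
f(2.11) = -1.58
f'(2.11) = -0.35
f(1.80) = -1.34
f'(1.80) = -1.00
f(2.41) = -1.52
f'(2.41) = 0.64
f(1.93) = -1.46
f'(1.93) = -0.88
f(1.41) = -1.01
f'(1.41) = -0.58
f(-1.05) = -0.90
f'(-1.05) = 0.03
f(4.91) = -0.99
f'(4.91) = 0.52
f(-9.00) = -1.30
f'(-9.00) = -0.67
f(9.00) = -1.30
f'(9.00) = 0.67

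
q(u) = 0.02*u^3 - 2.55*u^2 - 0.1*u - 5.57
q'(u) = 0.06*u^2 - 5.1*u - 0.1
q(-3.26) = -33.04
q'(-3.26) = 17.16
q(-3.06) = -29.71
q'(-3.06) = 16.07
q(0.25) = -5.75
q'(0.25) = -1.37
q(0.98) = -8.10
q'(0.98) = -5.04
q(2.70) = -24.04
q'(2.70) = -13.43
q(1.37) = -10.44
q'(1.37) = -6.97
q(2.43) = -20.58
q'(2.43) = -12.14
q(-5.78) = -94.05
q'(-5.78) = 31.38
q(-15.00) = -645.32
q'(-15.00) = 89.90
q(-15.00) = -645.32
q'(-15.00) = 89.90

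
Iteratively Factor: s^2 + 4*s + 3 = (s + 1)*(s + 3)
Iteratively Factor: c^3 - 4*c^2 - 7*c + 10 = (c + 2)*(c^2 - 6*c + 5) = (c - 5)*(c + 2)*(c - 1)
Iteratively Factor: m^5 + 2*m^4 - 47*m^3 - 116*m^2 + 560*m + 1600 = (m - 5)*(m^4 + 7*m^3 - 12*m^2 - 176*m - 320) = (m - 5)*(m + 4)*(m^3 + 3*m^2 - 24*m - 80) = (m - 5)^2*(m + 4)*(m^2 + 8*m + 16) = (m - 5)^2*(m + 4)^2*(m + 4)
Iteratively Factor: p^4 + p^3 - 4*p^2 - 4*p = (p + 2)*(p^3 - p^2 - 2*p) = (p + 1)*(p + 2)*(p^2 - 2*p) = p*(p + 1)*(p + 2)*(p - 2)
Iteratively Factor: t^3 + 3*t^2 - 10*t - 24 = (t - 3)*(t^2 + 6*t + 8) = (t - 3)*(t + 2)*(t + 4)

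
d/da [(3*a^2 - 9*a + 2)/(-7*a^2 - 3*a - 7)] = (-72*a^2 - 14*a + 69)/(49*a^4 + 42*a^3 + 107*a^2 + 42*a + 49)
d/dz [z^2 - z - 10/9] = 2*z - 1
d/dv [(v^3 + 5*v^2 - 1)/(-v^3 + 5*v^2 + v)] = (10*v^4 + 2*v^3 + 2*v^2 + 10*v + 1)/(v^2*(v^4 - 10*v^3 + 23*v^2 + 10*v + 1))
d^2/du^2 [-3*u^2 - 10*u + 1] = -6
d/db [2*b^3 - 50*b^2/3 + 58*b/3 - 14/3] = 6*b^2 - 100*b/3 + 58/3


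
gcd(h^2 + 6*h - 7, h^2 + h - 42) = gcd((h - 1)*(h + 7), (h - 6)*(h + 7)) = h + 7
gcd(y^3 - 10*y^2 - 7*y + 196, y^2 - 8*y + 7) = y - 7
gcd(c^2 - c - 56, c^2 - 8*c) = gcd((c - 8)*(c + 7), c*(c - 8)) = c - 8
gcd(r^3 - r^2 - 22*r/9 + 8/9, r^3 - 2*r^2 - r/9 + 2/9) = r^2 - 7*r/3 + 2/3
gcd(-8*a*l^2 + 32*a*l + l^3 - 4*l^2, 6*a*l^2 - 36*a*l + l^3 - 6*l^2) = l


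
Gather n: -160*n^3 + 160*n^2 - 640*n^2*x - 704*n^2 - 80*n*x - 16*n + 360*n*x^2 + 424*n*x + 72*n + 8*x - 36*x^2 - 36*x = -160*n^3 + n^2*(-640*x - 544) + n*(360*x^2 + 344*x + 56) - 36*x^2 - 28*x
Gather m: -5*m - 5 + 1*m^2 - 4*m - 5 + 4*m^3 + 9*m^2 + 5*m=4*m^3 + 10*m^2 - 4*m - 10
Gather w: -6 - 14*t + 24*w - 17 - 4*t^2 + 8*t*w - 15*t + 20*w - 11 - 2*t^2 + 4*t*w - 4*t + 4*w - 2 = -6*t^2 - 33*t + w*(12*t + 48) - 36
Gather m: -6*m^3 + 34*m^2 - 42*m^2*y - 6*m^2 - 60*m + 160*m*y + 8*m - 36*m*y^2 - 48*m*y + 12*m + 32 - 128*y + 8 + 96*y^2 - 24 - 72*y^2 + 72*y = -6*m^3 + m^2*(28 - 42*y) + m*(-36*y^2 + 112*y - 40) + 24*y^2 - 56*y + 16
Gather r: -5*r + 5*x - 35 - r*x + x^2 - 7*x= r*(-x - 5) + x^2 - 2*x - 35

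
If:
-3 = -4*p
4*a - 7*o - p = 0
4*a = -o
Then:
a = 3/128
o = -3/32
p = 3/4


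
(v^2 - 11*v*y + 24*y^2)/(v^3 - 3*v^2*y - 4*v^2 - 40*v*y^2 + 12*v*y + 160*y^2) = (v - 3*y)/(v^2 + 5*v*y - 4*v - 20*y)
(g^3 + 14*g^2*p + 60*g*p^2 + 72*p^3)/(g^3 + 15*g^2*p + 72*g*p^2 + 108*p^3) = (g + 2*p)/(g + 3*p)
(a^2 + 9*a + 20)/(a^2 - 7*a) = (a^2 + 9*a + 20)/(a*(a - 7))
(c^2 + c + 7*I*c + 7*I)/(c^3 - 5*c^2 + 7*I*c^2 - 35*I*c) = (c + 1)/(c*(c - 5))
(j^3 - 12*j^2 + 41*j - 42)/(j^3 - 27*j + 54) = (j^2 - 9*j + 14)/(j^2 + 3*j - 18)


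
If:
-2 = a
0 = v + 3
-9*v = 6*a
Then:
No Solution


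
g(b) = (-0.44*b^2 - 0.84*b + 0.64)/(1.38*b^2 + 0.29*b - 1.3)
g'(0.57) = 1.88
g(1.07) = -1.29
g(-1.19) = 3.29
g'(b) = (-2.76*b - 0.29)*(-0.44*b^2 - 0.84*b + 0.64)/(1.38*b^2 + 0.29*b - 1.3)^2 + (-0.88*b - 0.84)/(1.38*b^2 + 0.29*b - 1.3)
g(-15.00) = -0.28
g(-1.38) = 1.04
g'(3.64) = 0.04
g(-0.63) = -1.06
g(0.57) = -0.03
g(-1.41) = 0.92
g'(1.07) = 4.08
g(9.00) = -0.38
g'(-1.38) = 4.33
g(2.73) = -0.50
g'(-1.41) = 3.58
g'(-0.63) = 1.95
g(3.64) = -0.46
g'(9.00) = 0.01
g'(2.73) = 0.07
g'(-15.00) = 0.00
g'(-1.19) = 32.53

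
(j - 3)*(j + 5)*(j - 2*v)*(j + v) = j^4 - j^3*v + 2*j^3 - 2*j^2*v^2 - 2*j^2*v - 15*j^2 - 4*j*v^2 + 15*j*v + 30*v^2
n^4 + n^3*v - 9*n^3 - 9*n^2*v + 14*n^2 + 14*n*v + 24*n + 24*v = (n - 6)*(n - 4)*(n + 1)*(n + v)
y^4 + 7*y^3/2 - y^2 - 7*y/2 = y*(y - 1)*(y + 1)*(y + 7/2)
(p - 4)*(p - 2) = p^2 - 6*p + 8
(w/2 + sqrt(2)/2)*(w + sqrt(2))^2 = w^3/2 + 3*sqrt(2)*w^2/2 + 3*w + sqrt(2)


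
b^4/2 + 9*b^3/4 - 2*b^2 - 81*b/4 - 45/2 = (b/2 + 1)*(b - 3)*(b + 5/2)*(b + 3)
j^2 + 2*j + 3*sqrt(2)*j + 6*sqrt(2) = (j + 2)*(j + 3*sqrt(2))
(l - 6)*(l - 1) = l^2 - 7*l + 6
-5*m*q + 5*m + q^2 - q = (-5*m + q)*(q - 1)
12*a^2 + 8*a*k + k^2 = (2*a + k)*(6*a + k)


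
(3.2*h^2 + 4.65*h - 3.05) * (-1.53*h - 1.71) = -4.896*h^3 - 12.5865*h^2 - 3.285*h + 5.2155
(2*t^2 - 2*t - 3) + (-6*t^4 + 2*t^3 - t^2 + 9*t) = -6*t^4 + 2*t^3 + t^2 + 7*t - 3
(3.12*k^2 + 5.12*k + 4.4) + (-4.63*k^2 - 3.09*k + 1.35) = -1.51*k^2 + 2.03*k + 5.75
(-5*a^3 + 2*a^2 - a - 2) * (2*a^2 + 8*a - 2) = -10*a^5 - 36*a^4 + 24*a^3 - 16*a^2 - 14*a + 4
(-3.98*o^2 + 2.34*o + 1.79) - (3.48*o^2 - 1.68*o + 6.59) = -7.46*o^2 + 4.02*o - 4.8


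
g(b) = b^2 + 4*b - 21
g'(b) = 2*b + 4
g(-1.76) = -24.94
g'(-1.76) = 0.48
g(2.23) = -7.11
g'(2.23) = 8.46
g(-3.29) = -23.34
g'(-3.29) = -2.58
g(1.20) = -14.76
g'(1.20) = 6.40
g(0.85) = -16.88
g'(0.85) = 5.70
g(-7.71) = 7.60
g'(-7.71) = -11.42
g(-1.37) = -24.60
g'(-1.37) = 1.26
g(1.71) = -11.24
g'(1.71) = 7.42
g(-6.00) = -9.00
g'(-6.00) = -8.00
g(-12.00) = 75.00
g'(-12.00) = -20.00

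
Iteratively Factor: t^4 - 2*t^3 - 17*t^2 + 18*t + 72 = (t + 2)*(t^3 - 4*t^2 - 9*t + 36) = (t + 2)*(t + 3)*(t^2 - 7*t + 12) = (t - 4)*(t + 2)*(t + 3)*(t - 3)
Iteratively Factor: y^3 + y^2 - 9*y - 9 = (y - 3)*(y^2 + 4*y + 3) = (y - 3)*(y + 3)*(y + 1)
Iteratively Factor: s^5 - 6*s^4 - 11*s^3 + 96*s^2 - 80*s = (s - 1)*(s^4 - 5*s^3 - 16*s^2 + 80*s) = (s - 5)*(s - 1)*(s^3 - 16*s) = (s - 5)*(s - 1)*(s + 4)*(s^2 - 4*s) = (s - 5)*(s - 4)*(s - 1)*(s + 4)*(s)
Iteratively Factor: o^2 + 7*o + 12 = (o + 4)*(o + 3)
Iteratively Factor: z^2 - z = (z - 1)*(z)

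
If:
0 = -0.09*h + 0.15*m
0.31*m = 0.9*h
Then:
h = 0.00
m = 0.00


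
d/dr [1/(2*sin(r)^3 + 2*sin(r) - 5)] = 2*(-7*cos(r) + 3*cos(3*r))/(7*sin(r) - sin(3*r) - 10)^2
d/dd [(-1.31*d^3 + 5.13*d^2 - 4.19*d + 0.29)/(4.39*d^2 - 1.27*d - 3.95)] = (-5.7509*d^4 + 3.3274*d^3 + 27.4025*d^2 - 43.0732*d + 16.9188)/(19.2721*d^4 - 11.1506*d^3 - 33.0681*d^2 + 10.033*d + 15.6025)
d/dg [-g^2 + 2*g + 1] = 2 - 2*g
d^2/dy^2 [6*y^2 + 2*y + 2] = 12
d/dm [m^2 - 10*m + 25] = 2*m - 10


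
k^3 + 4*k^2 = k^2*(k + 4)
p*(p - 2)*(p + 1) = p^3 - p^2 - 2*p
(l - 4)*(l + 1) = l^2 - 3*l - 4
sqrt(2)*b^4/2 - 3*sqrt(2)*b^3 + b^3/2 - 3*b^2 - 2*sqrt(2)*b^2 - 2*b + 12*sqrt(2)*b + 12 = (b - 6)*(b - 2)*(b + sqrt(2)/2)*(sqrt(2)*b/2 + sqrt(2))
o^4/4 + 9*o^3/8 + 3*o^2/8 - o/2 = o*(o/4 + 1)*(o - 1/2)*(o + 1)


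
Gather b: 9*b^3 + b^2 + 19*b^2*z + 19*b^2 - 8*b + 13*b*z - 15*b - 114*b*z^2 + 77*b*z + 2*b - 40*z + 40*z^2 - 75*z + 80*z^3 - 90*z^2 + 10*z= 9*b^3 + b^2*(19*z + 20) + b*(-114*z^2 + 90*z - 21) + 80*z^3 - 50*z^2 - 105*z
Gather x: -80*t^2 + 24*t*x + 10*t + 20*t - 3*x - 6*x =-80*t^2 + 30*t + x*(24*t - 9)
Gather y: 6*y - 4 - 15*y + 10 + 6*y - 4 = 2 - 3*y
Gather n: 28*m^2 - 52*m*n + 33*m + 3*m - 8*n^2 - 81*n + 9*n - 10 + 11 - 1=28*m^2 + 36*m - 8*n^2 + n*(-52*m - 72)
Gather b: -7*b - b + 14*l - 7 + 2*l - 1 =-8*b + 16*l - 8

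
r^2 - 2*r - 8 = (r - 4)*(r + 2)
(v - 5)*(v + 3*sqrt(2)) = v^2 - 5*v + 3*sqrt(2)*v - 15*sqrt(2)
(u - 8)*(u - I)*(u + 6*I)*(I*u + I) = I*u^4 - 5*u^3 - 7*I*u^3 + 35*u^2 - 2*I*u^2 + 40*u - 42*I*u - 48*I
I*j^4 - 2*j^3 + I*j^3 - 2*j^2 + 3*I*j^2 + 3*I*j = j*(j - I)*(j + 3*I)*(I*j + I)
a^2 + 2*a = a*(a + 2)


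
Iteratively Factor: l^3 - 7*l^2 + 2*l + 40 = (l - 4)*(l^2 - 3*l - 10) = (l - 5)*(l - 4)*(l + 2)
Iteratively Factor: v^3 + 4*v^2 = (v + 4)*(v^2) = v*(v + 4)*(v)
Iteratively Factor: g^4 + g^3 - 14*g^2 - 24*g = (g + 2)*(g^3 - g^2 - 12*g) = (g + 2)*(g + 3)*(g^2 - 4*g) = g*(g + 2)*(g + 3)*(g - 4)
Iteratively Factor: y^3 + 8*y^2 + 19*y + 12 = (y + 1)*(y^2 + 7*y + 12) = (y + 1)*(y + 4)*(y + 3)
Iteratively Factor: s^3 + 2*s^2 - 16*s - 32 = (s + 4)*(s^2 - 2*s - 8) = (s - 4)*(s + 4)*(s + 2)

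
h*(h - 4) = h^2 - 4*h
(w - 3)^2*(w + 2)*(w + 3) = w^4 - w^3 - 15*w^2 + 9*w + 54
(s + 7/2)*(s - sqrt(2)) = s^2 - sqrt(2)*s + 7*s/2 - 7*sqrt(2)/2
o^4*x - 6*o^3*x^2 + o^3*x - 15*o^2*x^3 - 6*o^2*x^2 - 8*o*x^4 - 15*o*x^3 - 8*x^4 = (o - 8*x)*(o + x)^2*(o*x + x)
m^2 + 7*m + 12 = (m + 3)*(m + 4)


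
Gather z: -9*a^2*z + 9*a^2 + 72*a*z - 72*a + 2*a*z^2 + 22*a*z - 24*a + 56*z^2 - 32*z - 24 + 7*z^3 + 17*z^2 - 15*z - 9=9*a^2 - 96*a + 7*z^3 + z^2*(2*a + 73) + z*(-9*a^2 + 94*a - 47) - 33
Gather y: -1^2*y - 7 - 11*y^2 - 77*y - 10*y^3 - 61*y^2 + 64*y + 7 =-10*y^3 - 72*y^2 - 14*y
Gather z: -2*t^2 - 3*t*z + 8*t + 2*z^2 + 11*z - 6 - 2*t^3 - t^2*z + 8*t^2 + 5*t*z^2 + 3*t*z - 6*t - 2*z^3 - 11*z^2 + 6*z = -2*t^3 + 6*t^2 + 2*t - 2*z^3 + z^2*(5*t - 9) + z*(17 - t^2) - 6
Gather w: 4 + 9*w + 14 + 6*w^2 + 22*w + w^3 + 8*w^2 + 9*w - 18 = w^3 + 14*w^2 + 40*w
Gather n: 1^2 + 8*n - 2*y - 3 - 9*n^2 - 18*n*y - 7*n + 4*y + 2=-9*n^2 + n*(1 - 18*y) + 2*y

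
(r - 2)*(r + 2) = r^2 - 4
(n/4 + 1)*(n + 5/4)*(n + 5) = n^3/4 + 41*n^2/16 + 125*n/16 + 25/4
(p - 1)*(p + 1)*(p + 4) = p^3 + 4*p^2 - p - 4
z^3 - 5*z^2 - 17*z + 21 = (z - 7)*(z - 1)*(z + 3)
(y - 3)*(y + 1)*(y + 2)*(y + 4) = y^4 + 4*y^3 - 7*y^2 - 34*y - 24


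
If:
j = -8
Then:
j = -8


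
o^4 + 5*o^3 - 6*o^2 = o^2*(o - 1)*(o + 6)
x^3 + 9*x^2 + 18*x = x*(x + 3)*(x + 6)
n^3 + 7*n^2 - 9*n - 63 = (n - 3)*(n + 3)*(n + 7)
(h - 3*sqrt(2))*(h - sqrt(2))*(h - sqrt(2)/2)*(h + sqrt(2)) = h^4 - 7*sqrt(2)*h^3/2 + h^2 + 7*sqrt(2)*h - 6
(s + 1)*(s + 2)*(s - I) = s^3 + 3*s^2 - I*s^2 + 2*s - 3*I*s - 2*I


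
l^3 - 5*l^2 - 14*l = l*(l - 7)*(l + 2)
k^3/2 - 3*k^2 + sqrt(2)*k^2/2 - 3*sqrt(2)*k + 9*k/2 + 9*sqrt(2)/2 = (k/2 + sqrt(2)/2)*(k - 3)^2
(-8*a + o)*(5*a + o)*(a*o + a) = -40*a^3*o - 40*a^3 - 3*a^2*o^2 - 3*a^2*o + a*o^3 + a*o^2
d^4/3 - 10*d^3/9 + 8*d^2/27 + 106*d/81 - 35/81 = (d/3 + 1/3)*(d - 7/3)*(d - 5/3)*(d - 1/3)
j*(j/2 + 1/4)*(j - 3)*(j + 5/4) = j^4/2 - 5*j^3/8 - 37*j^2/16 - 15*j/16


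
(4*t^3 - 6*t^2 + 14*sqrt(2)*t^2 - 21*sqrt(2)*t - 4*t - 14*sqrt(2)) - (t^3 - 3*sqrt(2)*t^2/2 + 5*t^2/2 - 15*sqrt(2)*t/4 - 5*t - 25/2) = 3*t^3 - 17*t^2/2 + 31*sqrt(2)*t^2/2 - 69*sqrt(2)*t/4 + t - 14*sqrt(2) + 25/2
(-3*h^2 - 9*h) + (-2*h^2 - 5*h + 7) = -5*h^2 - 14*h + 7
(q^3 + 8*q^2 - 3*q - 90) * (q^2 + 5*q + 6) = q^5 + 13*q^4 + 43*q^3 - 57*q^2 - 468*q - 540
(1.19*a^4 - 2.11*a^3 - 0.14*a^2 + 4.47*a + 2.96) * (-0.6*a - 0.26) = -0.714*a^5 + 0.9566*a^4 + 0.6326*a^3 - 2.6456*a^2 - 2.9382*a - 0.7696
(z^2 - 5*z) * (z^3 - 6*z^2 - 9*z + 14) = z^5 - 11*z^4 + 21*z^3 + 59*z^2 - 70*z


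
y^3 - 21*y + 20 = (y - 4)*(y - 1)*(y + 5)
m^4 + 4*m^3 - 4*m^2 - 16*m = m*(m - 2)*(m + 2)*(m + 4)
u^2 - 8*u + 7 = (u - 7)*(u - 1)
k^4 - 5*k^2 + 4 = (k - 2)*(k - 1)*(k + 1)*(k + 2)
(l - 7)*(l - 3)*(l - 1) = l^3 - 11*l^2 + 31*l - 21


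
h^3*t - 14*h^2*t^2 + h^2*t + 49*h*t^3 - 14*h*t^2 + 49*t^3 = (h - 7*t)^2*(h*t + t)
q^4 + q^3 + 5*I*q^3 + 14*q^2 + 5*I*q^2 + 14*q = q*(q + 1)*(q - 2*I)*(q + 7*I)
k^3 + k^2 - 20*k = k*(k - 4)*(k + 5)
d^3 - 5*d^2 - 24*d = d*(d - 8)*(d + 3)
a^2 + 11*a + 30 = (a + 5)*(a + 6)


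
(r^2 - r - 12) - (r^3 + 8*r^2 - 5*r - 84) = -r^3 - 7*r^2 + 4*r + 72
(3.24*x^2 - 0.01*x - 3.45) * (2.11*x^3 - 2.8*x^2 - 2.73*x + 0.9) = 6.8364*x^5 - 9.0931*x^4 - 16.0967*x^3 + 12.6033*x^2 + 9.4095*x - 3.105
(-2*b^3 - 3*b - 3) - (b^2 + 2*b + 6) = -2*b^3 - b^2 - 5*b - 9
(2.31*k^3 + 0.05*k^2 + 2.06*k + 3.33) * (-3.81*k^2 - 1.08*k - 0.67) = -8.8011*k^5 - 2.6853*k^4 - 9.4503*k^3 - 14.9456*k^2 - 4.9766*k - 2.2311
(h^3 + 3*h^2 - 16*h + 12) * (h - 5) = h^4 - 2*h^3 - 31*h^2 + 92*h - 60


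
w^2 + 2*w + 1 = (w + 1)^2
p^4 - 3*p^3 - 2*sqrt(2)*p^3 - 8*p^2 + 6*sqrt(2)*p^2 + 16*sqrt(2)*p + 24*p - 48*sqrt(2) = (p - 3)*(p - 2*sqrt(2))^2*(p + 2*sqrt(2))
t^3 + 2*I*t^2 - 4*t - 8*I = (t - 2)*(t + 2)*(t + 2*I)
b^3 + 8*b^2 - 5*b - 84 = (b - 3)*(b + 4)*(b + 7)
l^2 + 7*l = l*(l + 7)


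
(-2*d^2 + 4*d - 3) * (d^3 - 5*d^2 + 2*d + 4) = -2*d^5 + 14*d^4 - 27*d^3 + 15*d^2 + 10*d - 12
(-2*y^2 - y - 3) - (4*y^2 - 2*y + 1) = -6*y^2 + y - 4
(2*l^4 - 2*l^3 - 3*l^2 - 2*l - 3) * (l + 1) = 2*l^5 - 5*l^3 - 5*l^2 - 5*l - 3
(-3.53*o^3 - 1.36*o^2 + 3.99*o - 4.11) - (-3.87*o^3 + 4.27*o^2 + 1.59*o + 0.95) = 0.34*o^3 - 5.63*o^2 + 2.4*o - 5.06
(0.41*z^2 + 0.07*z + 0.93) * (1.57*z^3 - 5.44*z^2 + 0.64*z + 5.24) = 0.6437*z^5 - 2.1205*z^4 + 1.3417*z^3 - 2.866*z^2 + 0.962*z + 4.8732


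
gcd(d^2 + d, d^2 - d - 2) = d + 1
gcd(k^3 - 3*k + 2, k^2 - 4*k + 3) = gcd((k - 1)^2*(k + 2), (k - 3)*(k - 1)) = k - 1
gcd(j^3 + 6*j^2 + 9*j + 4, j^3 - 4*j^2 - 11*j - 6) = j^2 + 2*j + 1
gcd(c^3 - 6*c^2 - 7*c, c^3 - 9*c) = c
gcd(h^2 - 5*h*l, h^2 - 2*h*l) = h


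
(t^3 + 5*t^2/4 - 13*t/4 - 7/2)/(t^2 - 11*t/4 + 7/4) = (t^2 + 3*t + 2)/(t - 1)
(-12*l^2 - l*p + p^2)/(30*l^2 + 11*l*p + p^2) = (-12*l^2 - l*p + p^2)/(30*l^2 + 11*l*p + p^2)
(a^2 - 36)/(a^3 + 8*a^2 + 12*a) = (a - 6)/(a*(a + 2))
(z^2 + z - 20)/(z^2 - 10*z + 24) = (z + 5)/(z - 6)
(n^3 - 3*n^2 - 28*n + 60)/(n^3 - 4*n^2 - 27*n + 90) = (n - 2)/(n - 3)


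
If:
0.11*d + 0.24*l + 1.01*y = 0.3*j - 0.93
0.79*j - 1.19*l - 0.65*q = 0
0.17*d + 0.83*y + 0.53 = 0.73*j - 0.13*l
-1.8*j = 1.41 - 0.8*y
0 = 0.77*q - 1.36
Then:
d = -4.16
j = -0.95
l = -1.59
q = 1.77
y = -0.37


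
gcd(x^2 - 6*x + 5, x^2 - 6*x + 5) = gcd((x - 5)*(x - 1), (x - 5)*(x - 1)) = x^2 - 6*x + 5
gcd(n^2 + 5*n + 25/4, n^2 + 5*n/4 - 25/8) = n + 5/2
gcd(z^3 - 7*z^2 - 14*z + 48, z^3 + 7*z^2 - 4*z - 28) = z - 2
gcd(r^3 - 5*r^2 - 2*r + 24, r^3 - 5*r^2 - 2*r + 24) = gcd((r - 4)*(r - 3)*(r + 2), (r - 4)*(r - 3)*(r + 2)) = r^3 - 5*r^2 - 2*r + 24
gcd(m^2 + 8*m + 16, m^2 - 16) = m + 4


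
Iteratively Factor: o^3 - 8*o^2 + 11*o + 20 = (o + 1)*(o^2 - 9*o + 20) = (o - 4)*(o + 1)*(o - 5)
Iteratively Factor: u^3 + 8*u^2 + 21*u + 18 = (u + 2)*(u^2 + 6*u + 9) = (u + 2)*(u + 3)*(u + 3)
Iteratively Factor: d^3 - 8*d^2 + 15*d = (d - 3)*(d^2 - 5*d) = d*(d - 3)*(d - 5)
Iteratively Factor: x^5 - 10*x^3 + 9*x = (x + 1)*(x^4 - x^3 - 9*x^2 + 9*x) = (x - 1)*(x + 1)*(x^3 - 9*x) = (x - 1)*(x + 1)*(x + 3)*(x^2 - 3*x) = x*(x - 1)*(x + 1)*(x + 3)*(x - 3)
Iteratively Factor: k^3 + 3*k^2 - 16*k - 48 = (k + 3)*(k^2 - 16) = (k + 3)*(k + 4)*(k - 4)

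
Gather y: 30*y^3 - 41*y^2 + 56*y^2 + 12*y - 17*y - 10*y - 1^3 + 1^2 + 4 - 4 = 30*y^3 + 15*y^2 - 15*y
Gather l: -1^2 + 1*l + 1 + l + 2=2*l + 2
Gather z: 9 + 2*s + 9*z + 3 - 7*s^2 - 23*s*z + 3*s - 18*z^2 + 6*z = -7*s^2 + 5*s - 18*z^2 + z*(15 - 23*s) + 12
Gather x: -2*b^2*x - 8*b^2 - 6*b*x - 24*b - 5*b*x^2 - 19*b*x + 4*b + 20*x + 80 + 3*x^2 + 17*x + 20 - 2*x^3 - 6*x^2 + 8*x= -8*b^2 - 20*b - 2*x^3 + x^2*(-5*b - 3) + x*(-2*b^2 - 25*b + 45) + 100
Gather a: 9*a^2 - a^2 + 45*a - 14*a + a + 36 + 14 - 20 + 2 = 8*a^2 + 32*a + 32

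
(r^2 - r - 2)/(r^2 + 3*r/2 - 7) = 2*(r + 1)/(2*r + 7)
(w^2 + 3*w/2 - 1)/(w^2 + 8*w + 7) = (w^2 + 3*w/2 - 1)/(w^2 + 8*w + 7)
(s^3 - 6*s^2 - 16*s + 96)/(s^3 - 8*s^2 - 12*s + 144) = (s - 4)/(s - 6)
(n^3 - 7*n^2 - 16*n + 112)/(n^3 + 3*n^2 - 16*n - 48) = (n - 7)/(n + 3)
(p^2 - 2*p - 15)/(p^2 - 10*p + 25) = (p + 3)/(p - 5)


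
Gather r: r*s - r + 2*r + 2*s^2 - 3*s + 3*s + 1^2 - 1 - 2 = r*(s + 1) + 2*s^2 - 2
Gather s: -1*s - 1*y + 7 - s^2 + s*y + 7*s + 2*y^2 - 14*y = -s^2 + s*(y + 6) + 2*y^2 - 15*y + 7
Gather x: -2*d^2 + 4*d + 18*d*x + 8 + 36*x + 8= -2*d^2 + 4*d + x*(18*d + 36) + 16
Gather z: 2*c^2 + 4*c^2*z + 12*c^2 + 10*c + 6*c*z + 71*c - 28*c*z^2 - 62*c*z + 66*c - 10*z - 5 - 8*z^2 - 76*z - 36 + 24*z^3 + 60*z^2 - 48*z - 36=14*c^2 + 147*c + 24*z^3 + z^2*(52 - 28*c) + z*(4*c^2 - 56*c - 134) - 77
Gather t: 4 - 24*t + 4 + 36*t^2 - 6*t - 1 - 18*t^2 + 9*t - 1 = 18*t^2 - 21*t + 6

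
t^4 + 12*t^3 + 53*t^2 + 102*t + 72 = (t + 2)*(t + 3)^2*(t + 4)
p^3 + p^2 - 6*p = p*(p - 2)*(p + 3)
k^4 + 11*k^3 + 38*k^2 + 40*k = k*(k + 2)*(k + 4)*(k + 5)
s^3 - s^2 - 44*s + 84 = (s - 6)*(s - 2)*(s + 7)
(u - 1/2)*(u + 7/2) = u^2 + 3*u - 7/4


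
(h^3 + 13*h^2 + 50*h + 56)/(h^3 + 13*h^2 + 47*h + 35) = (h^2 + 6*h + 8)/(h^2 + 6*h + 5)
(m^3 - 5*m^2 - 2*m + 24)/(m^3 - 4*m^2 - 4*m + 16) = (m - 3)/(m - 2)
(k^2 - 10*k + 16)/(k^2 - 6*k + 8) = (k - 8)/(k - 4)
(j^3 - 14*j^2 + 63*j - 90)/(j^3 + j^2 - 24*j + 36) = (j^2 - 11*j + 30)/(j^2 + 4*j - 12)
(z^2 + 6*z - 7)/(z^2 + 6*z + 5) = (z^2 + 6*z - 7)/(z^2 + 6*z + 5)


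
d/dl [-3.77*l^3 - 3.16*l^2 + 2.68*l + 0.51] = -11.31*l^2 - 6.32*l + 2.68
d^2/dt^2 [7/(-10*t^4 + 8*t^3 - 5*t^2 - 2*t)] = 14*(t*(60*t^2 - 24*t + 5)*(10*t^3 - 8*t^2 + 5*t + 2) - 4*(20*t^3 - 12*t^2 + 5*t + 1)^2)/(t^3*(10*t^3 - 8*t^2 + 5*t + 2)^3)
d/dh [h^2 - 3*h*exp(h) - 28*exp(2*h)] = -3*h*exp(h) + 2*h - 56*exp(2*h) - 3*exp(h)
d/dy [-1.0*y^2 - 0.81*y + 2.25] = -2.0*y - 0.81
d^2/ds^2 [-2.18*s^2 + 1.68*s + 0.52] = -4.36000000000000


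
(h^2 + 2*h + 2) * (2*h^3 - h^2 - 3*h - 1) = 2*h^5 + 3*h^4 - h^3 - 9*h^2 - 8*h - 2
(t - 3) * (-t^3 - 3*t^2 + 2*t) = -t^4 + 11*t^2 - 6*t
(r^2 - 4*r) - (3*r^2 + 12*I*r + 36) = -2*r^2 - 4*r - 12*I*r - 36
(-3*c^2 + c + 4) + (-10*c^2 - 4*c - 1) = -13*c^2 - 3*c + 3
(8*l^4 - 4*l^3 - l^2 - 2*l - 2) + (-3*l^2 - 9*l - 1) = 8*l^4 - 4*l^3 - 4*l^2 - 11*l - 3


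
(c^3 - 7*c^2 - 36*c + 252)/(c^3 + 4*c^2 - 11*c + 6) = (c^2 - 13*c + 42)/(c^2 - 2*c + 1)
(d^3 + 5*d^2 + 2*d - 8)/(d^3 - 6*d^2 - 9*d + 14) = (d + 4)/(d - 7)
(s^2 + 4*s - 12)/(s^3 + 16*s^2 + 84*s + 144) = (s - 2)/(s^2 + 10*s + 24)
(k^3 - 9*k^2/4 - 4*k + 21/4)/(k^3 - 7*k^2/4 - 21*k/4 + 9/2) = (4*k^2 + 3*k - 7)/(4*k^2 + 5*k - 6)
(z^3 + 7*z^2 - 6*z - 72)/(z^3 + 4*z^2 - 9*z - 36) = (z + 6)/(z + 3)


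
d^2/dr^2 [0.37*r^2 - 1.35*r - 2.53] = 0.740000000000000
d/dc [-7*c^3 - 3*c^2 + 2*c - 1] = -21*c^2 - 6*c + 2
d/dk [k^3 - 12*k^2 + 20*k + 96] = 3*k^2 - 24*k + 20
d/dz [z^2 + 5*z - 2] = 2*z + 5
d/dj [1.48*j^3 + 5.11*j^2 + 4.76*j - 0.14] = 4.44*j^2 + 10.22*j + 4.76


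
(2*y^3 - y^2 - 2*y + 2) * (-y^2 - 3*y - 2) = -2*y^5 - 5*y^4 + y^3 + 6*y^2 - 2*y - 4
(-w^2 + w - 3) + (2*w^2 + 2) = w^2 + w - 1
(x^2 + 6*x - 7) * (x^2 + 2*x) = x^4 + 8*x^3 + 5*x^2 - 14*x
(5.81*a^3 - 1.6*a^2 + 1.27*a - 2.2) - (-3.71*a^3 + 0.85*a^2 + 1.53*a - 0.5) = 9.52*a^3 - 2.45*a^2 - 0.26*a - 1.7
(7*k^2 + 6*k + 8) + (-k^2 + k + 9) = 6*k^2 + 7*k + 17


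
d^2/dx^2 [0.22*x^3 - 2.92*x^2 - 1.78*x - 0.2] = 1.32*x - 5.84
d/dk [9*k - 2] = 9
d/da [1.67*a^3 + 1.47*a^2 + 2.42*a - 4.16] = 5.01*a^2 + 2.94*a + 2.42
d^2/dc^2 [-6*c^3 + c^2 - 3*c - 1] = 2 - 36*c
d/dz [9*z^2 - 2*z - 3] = 18*z - 2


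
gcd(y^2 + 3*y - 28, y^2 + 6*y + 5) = 1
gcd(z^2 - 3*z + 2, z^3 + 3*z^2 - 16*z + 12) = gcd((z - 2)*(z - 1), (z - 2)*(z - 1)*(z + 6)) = z^2 - 3*z + 2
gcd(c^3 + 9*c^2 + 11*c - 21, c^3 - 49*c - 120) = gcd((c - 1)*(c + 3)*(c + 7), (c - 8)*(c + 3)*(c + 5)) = c + 3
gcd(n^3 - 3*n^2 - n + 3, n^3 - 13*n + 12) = n^2 - 4*n + 3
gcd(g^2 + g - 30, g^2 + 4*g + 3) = 1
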